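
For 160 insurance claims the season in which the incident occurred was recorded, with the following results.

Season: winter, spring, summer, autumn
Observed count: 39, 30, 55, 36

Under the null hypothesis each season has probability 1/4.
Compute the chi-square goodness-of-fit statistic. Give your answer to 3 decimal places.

Under H₀ each category has probability 1/4, so each expected count is 160/4 = 40.
cat         O        E   (O−E)²/E
winter     39       40     0.0250
spring     30       40     2.5000
summer     55       40     5.6250
autumn     36       40     0.4000
Sum = 8.550

8.550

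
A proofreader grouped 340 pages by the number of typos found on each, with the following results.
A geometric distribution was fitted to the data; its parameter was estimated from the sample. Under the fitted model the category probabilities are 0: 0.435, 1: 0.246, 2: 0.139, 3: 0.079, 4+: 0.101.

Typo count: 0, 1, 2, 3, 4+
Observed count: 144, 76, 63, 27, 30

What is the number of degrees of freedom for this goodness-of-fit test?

There are k = 5 categories and 1 parameter estimated from the data, so df = 5 − 1 − 1 = 3.

3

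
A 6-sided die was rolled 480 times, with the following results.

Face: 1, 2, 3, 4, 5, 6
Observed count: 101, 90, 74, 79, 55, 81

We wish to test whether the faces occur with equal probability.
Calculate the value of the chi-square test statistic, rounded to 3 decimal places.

Under H₀ each category has probability 1/6, so each expected count is 480/6 = 80.
1: (101 − 80)²/80 = 441/80 = 5.5125
2: (90 − 80)²/80 = 100/80 = 1.2500
3: (74 − 80)²/80 = 36/80 = 0.4500
4: (79 − 80)²/80 = 1/80 = 0.0125
5: (55 − 80)²/80 = 625/80 = 7.8125
6: (81 − 80)²/80 = 1/80 = 0.0125
Sum = 15.050

15.050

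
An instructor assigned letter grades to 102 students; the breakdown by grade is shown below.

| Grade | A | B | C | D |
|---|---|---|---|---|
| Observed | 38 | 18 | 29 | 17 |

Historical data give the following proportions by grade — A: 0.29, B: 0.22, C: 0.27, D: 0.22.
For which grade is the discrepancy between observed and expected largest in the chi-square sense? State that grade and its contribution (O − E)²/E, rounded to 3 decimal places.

A, 2.397

Expected counts E_i = n·p_i: 102×0.29 = 29.58, 102×0.22 = 22.44, 102×0.27 = 27.54, 102×0.22 = 22.44.
A: (38 − 29.58)²/29.58 = 70.8964/29.58 = 2.3968
B: (18 − 22.44)²/22.44 = 19.7136/22.44 = 0.8785
C: (29 − 27.54)²/27.54 = 2.1316/27.54 = 0.0774
D: (17 − 22.44)²/22.44 = 29.5936/22.44 = 1.3188
The largest term is for A: 2.397.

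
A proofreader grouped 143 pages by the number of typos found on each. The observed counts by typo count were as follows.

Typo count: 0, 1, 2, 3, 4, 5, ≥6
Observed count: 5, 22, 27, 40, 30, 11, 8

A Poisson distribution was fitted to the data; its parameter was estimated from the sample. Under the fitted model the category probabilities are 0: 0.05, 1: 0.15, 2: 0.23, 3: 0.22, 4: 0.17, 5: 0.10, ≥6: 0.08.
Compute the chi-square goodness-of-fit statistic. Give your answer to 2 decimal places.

Expected counts E_i = n·p_i: 143×0.05 = 7.15, 143×0.15 = 21.45, 143×0.23 = 32.89, 143×0.22 = 31.46, 143×0.17 = 24.31, 143×0.10 = 14.3, 143×0.08 = 11.44.
0: (5 − 7.15)²/7.15 = 4.6225/7.15 = 0.647
1: (22 − 21.45)²/21.45 = 0.3025/21.45 = 0.014
2: (27 − 32.89)²/32.89 = 34.6921/32.89 = 1.055
3: (40 − 31.46)²/31.46 = 72.9316/31.46 = 2.318
4: (30 − 24.31)²/24.31 = 32.3761/24.31 = 1.332
5: (11 − 14.3)²/14.3 = 10.89/14.3 = 0.762
≥6: (8 − 11.44)²/11.44 = 11.8336/11.44 = 1.034
Sum = 7.16

7.16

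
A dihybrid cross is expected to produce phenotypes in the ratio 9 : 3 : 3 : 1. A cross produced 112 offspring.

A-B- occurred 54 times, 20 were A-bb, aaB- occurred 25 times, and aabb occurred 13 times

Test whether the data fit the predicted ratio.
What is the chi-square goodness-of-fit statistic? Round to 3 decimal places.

Ratio total = 16. Expected counts: 112×9/16 = 63, 112×3/16 = 21, 112×3/16 = 21, 112×1/16 = 7.
χ² = (54−63)²/63 + (20−21)²/21 + (25−21)²/21 + (13−7)²/7
   = 1.2857 + 0.0476 + 0.7619 + 5.1429
Sum = 7.238

7.238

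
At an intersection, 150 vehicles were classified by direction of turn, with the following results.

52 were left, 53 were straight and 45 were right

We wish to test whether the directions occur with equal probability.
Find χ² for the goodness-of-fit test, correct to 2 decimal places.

Expected count for each of the 3 categories: 150/3 = 50.
cat           O        E   (O−E)²/E
left         52       50      0.080
straight     53       50      0.180
right        45       50      0.500
Sum = 0.76

0.76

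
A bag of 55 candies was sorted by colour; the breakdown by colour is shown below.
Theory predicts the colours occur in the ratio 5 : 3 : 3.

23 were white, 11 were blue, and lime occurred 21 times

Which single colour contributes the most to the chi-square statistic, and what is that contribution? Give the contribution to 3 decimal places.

Ratio total = 11. Expected counts: 55×5/11 = 25, 55×3/11 = 15, 55×3/11 = 15.
χ² = (23−25)²/25 + (11−15)²/15 + (21−15)²/15
   = 0.1600 + 1.0667 + 2.4000
The largest term is for lime: 2.400.

lime, 2.400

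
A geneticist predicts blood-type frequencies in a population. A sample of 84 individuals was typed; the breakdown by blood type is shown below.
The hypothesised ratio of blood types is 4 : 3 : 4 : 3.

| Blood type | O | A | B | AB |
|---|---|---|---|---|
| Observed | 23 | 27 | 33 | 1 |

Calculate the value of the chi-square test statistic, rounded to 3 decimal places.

Ratio total = 14. Expected counts: 84×4/14 = 24, 84×3/14 = 18, 84×4/14 = 24, 84×3/14 = 18.
cat         O        E   (O−E)²/E
O          23       24     0.0417
A          27       18     4.5000
B          33       24     3.3750
AB          1       18    16.0556
Sum = 23.972

23.972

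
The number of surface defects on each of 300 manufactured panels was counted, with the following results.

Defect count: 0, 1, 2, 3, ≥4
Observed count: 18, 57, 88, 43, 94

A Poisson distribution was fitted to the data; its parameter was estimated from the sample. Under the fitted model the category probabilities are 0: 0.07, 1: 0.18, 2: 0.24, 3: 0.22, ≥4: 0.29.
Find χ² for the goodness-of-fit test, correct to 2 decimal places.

12.73

Expected counts E_i = n·p_i: 300×0.07 = 21, 300×0.18 = 54, 300×0.24 = 72, 300×0.22 = 66, 300×0.29 = 87.
cat         O        E   (O−E)²/E
0          18       21      0.429
1          57       54      0.167
2          88       72      3.556
3          43       66      8.015
≥4         94       87      0.563
Sum = 12.73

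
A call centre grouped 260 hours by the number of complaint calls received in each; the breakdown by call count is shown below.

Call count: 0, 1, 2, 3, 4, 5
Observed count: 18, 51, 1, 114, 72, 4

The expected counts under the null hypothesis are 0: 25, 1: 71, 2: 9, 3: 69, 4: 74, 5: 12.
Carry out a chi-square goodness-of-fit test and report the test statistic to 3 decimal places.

49.440

χ² = (18−25)²/25 + (51−71)²/71 + (1−9)²/9 + (114−69)²/69 + (72−74)²/74 + (4−12)²/12
   = 1.9600 + 5.6338 + 7.1111 + 29.3478 + 0.0541 + 5.3333
Sum = 49.440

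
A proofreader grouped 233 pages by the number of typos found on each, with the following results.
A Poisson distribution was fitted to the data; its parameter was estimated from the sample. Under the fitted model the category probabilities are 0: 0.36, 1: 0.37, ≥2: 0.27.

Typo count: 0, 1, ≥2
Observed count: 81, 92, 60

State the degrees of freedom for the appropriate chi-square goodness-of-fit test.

There are k = 3 categories and 1 parameter estimated from the data, so df = 3 − 1 − 1 = 1.

1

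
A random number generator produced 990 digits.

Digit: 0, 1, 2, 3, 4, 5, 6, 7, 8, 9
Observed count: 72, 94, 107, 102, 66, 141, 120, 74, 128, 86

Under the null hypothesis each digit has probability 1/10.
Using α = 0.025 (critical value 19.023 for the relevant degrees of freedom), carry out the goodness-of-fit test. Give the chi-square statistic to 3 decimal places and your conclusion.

Under H₀ each category has probability 1/10, so each expected count is 990/10 = 99.
0: (72 − 99)²/99 = 729/99 = 7.3636
1: (94 − 99)²/99 = 25/99 = 0.2525
2: (107 − 99)²/99 = 64/99 = 0.6465
3: (102 − 99)²/99 = 9/99 = 0.0909
4: (66 − 99)²/99 = 1089/99 = 11.0000
5: (141 − 99)²/99 = 1764/99 = 17.8182
6: (120 − 99)²/99 = 441/99 = 4.4545
7: (74 − 99)²/99 = 625/99 = 6.3131
8: (128 − 99)²/99 = 841/99 = 8.4949
9: (86 − 99)²/99 = 169/99 = 1.7071
Sum = 58.141
df = 9. Since 58.141 > 19.023, we reject H₀.

58.141; reject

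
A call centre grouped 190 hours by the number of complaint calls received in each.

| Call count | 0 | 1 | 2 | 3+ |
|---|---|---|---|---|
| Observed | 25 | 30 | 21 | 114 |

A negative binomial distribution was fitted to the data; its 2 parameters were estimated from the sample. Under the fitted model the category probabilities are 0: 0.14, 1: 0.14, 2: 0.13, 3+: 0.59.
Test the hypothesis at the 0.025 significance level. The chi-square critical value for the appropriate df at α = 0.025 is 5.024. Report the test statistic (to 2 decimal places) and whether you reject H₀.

Expected counts E_i = n·p_i: 190×0.14 = 26.6, 190×0.14 = 26.6, 190×0.13 = 24.7, 190×0.59 = 112.1.
cat         O        E   (O−E)²/E
0          25     26.6      0.096
1          30     26.6      0.435
2          21     24.7      0.554
3+        114    112.1      0.032
Sum = 1.12
df = 1. Since 1.12 < 5.024, we do not reject H₀.

1.12; do not reject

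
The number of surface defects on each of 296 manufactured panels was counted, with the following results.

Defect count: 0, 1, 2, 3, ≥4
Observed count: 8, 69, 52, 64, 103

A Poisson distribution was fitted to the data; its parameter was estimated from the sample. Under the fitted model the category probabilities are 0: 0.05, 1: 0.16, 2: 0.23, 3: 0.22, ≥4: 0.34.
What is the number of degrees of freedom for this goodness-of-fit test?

There are k = 5 categories and 1 parameter estimated from the data, so df = 5 − 1 − 1 = 3.

3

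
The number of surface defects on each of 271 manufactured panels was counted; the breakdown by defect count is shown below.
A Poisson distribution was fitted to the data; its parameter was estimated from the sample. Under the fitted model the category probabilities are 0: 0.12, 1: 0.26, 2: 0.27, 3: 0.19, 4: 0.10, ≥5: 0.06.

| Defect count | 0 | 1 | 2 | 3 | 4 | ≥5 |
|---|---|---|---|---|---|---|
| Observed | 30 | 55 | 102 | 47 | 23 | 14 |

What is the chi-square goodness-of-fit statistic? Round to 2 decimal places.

16.27

Expected counts E_i = n·p_i: 271×0.12 = 32.52, 271×0.26 = 70.46, 271×0.27 = 73.17, 271×0.19 = 51.49, 271×0.10 = 27.1, 271×0.06 = 16.26.
cat         O        E   (O−E)²/E
0          30    32.52      0.195
1          55    70.46      3.392
2         102    73.17     11.359
3          47    51.49      0.392
4          23     27.1      0.620
≥5         14    16.26      0.314
Sum = 16.27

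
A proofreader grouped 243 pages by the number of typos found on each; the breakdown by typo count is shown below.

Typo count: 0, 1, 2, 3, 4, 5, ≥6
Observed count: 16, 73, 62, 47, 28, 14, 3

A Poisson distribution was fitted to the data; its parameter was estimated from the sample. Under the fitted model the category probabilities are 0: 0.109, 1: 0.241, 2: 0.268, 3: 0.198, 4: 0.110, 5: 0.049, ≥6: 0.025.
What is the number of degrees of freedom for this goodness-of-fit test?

There are k = 7 categories and 1 parameter estimated from the data, so df = 7 − 1 − 1 = 5.

5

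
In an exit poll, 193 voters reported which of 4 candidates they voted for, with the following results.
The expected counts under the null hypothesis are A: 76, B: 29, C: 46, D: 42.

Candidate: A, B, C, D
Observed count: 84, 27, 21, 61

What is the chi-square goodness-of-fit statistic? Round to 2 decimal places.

23.16

A: (84 − 76)²/76 = 64/76 = 0.842
B: (27 − 29)²/29 = 4/29 = 0.138
C: (21 − 46)²/46 = 625/46 = 13.587
D: (61 − 42)²/42 = 361/42 = 8.595
Sum = 23.16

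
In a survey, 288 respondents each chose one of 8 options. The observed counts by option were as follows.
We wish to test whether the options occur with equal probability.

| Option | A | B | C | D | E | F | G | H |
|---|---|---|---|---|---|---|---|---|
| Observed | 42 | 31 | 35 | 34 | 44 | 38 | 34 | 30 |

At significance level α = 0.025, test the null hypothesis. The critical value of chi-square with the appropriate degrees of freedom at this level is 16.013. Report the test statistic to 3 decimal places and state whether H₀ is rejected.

Under H₀ each category has probability 1/8, so each expected count is 288/8 = 36.
χ² = (42−36)²/36 + (31−36)²/36 + (35−36)²/36 + (34−36)²/36 + (44−36)²/36 + (38−36)²/36 + (34−36)²/36 + (30−36)²/36
   = 1.0000 + 0.6944 + 0.0278 + 0.1111 + 1.7778 + 0.1111 + 0.1111 + 1.0000
Sum = 4.833
df = 7. Since 4.833 < 16.013, we do not reject H₀.

4.833; do not reject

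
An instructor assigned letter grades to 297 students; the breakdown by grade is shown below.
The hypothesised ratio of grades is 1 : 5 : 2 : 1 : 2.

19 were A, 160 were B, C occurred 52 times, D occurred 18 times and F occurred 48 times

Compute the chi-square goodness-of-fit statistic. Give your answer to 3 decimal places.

Ratio total = 11. Expected counts: 297×1/11 = 27, 297×5/11 = 135, 297×2/11 = 54, 297×1/11 = 27, 297×2/11 = 54.
χ² = (19−27)²/27 + (160−135)²/135 + (52−54)²/54 + (18−27)²/27 + (48−54)²/54
   = 2.3704 + 4.6296 + 0.0741 + 3.0000 + 0.6667
Sum = 10.741

10.741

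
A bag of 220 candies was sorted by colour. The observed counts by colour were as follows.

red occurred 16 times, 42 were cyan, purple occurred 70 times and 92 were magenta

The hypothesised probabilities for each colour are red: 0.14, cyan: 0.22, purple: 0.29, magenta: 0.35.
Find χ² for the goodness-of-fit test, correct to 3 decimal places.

11.483

Expected counts E_i = n·p_i: 220×0.14 = 30.8, 220×0.22 = 48.4, 220×0.29 = 63.8, 220×0.35 = 77.
red: (16 − 30.8)²/30.8 = 219.04/30.8 = 7.1117
cyan: (42 − 48.4)²/48.4 = 40.96/48.4 = 0.8463
purple: (70 − 63.8)²/63.8 = 38.44/63.8 = 0.6025
magenta: (92 − 77)²/77 = 225/77 = 2.9221
Sum = 11.483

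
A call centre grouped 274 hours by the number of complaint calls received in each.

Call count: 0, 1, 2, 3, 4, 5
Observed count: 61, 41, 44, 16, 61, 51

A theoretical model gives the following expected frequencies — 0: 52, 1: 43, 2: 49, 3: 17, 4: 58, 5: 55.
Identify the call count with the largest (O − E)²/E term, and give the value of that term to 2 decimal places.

0, 1.56

0: (61 − 52)²/52 = 81/52 = 1.558
1: (41 − 43)²/43 = 4/43 = 0.093
2: (44 − 49)²/49 = 25/49 = 0.510
3: (16 − 17)²/17 = 1/17 = 0.059
4: (61 − 58)²/58 = 9/58 = 0.155
5: (51 − 55)²/55 = 16/55 = 0.291
The largest term is for 0: 1.56.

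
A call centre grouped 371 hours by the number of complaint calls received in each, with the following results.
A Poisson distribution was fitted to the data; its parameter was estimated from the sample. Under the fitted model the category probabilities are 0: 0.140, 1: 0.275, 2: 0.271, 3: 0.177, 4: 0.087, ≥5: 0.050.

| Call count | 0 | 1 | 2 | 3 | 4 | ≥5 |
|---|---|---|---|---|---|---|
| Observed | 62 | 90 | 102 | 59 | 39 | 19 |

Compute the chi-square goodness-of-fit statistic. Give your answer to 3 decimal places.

Expected counts E_i = n·p_i: 371×0.140 = 51.94, 371×0.275 = 102.025, 371×0.271 = 100.541, 371×0.177 = 65.667, 371×0.087 = 32.277, 371×0.050 = 18.55.
cat         O        E   (O−E)²/E
0          62    51.94     1.9485
1          90  102.025     1.4173
2         102  100.541     0.0212
3          59   65.667     0.6769
4          39   32.277     1.4003
≥5         19    18.55     0.0109
Sum = 5.475

5.475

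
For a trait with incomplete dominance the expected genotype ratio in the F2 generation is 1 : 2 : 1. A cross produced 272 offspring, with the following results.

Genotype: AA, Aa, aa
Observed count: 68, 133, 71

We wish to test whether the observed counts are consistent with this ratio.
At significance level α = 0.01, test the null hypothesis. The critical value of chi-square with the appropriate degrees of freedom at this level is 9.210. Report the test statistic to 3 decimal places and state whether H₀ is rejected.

0.199; do not reject

Ratio total = 4. Expected counts: 272×1/4 = 68, 272×2/4 = 136, 272×1/4 = 68.
AA: (68 − 68)²/68 = 0/68 = 0.0000
Aa: (133 − 136)²/136 = 9/136 = 0.0662
aa: (71 − 68)²/68 = 9/68 = 0.1324
Sum = 0.199
df = 2. Since 0.199 < 9.210, we do not reject H₀.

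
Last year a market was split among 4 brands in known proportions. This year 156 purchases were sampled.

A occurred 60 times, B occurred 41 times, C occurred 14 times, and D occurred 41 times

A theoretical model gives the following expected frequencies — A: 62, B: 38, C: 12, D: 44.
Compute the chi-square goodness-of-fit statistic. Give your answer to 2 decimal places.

0.84

cat         O        E   (O−E)²/E
A          60       62      0.065
B          41       38      0.237
C          14       12      0.333
D          41       44      0.205
Sum = 0.84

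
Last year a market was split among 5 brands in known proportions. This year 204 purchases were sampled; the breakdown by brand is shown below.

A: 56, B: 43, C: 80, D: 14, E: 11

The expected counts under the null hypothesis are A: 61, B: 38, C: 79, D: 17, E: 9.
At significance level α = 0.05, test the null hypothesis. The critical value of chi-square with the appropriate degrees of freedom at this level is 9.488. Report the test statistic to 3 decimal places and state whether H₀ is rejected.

χ² = (56−61)²/61 + (43−38)²/38 + (80−79)²/79 + (14−17)²/17 + (11−9)²/9
   = 0.4098 + 0.6579 + 0.0127 + 0.5294 + 0.4444
Sum = 2.054
df = 4. Since 2.054 < 9.488, we do not reject H₀.

2.054; do not reject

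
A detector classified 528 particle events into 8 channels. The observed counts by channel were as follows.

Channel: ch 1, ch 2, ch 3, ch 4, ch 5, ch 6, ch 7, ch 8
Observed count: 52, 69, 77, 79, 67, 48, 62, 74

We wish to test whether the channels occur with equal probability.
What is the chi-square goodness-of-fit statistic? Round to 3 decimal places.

Under H₀ each category has probability 1/8, so each expected count is 528/8 = 66.
cat         O        E   (O−E)²/E
ch 1       52       66     2.9697
ch 2       69       66     0.1364
ch 3       77       66     1.8333
ch 4       79       66     2.5606
ch 5       67       66     0.0152
ch 6       48       66     4.9091
ch 7       62       66     0.2424
ch 8       74       66     0.9697
Sum = 13.636

13.636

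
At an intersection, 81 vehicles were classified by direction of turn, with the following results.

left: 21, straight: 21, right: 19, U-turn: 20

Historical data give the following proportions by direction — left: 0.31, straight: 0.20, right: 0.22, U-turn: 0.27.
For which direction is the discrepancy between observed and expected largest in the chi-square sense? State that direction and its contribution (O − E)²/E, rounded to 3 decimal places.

straight, 1.422

Expected counts E_i = n·p_i: 81×0.31 = 25.11, 81×0.20 = 16.2, 81×0.22 = 17.82, 81×0.27 = 21.87.
χ² = (21−25.11)²/25.11 + (21−16.2)²/16.2 + (19−17.82)²/17.82 + (20−21.87)²/21.87
   = 0.6727 + 1.4222 + 0.0781 + 0.1599
The largest term is for straight: 1.422.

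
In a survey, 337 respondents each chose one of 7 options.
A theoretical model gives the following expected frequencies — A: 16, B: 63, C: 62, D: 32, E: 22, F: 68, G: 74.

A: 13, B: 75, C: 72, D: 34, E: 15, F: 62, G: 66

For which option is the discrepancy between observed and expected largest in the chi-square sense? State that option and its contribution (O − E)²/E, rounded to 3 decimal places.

A: (13 − 16)²/16 = 9/16 = 0.5625
B: (75 − 63)²/63 = 144/63 = 2.2857
C: (72 − 62)²/62 = 100/62 = 1.6129
D: (34 − 32)²/32 = 4/32 = 0.1250
E: (15 − 22)²/22 = 49/22 = 2.2273
F: (62 − 68)²/68 = 36/68 = 0.5294
G: (66 − 74)²/74 = 64/74 = 0.8649
The largest term is for B: 2.286.

B, 2.286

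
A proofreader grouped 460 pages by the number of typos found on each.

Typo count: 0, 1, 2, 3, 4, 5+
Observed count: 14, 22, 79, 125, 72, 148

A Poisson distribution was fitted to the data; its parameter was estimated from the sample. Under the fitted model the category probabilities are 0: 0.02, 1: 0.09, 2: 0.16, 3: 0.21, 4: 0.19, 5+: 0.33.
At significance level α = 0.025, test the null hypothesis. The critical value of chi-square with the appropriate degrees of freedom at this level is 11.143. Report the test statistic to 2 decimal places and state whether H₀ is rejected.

23.15; reject

Expected counts E_i = n·p_i: 460×0.02 = 9.2, 460×0.09 = 41.4, 460×0.16 = 73.6, 460×0.21 = 96.6, 460×0.19 = 87.4, 460×0.33 = 151.8.
0: (14 − 9.2)²/9.2 = 23.04/9.2 = 2.504
1: (22 − 41.4)²/41.4 = 376.36/41.4 = 9.091
2: (79 − 73.6)²/73.6 = 29.16/73.6 = 0.396
3: (125 − 96.6)²/96.6 = 806.56/96.6 = 8.349
4: (72 − 87.4)²/87.4 = 237.16/87.4 = 2.714
5+: (148 − 151.8)²/151.8 = 14.44/151.8 = 0.095
Sum = 23.15
df = 4. Since 23.15 > 11.143, we reject H₀.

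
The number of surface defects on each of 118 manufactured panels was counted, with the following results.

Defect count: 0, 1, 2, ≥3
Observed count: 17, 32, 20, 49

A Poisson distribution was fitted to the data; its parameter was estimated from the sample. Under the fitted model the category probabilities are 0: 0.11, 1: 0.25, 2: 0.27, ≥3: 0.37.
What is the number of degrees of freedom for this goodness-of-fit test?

2

There are k = 4 categories and 1 parameter estimated from the data, so df = 4 − 1 − 1 = 2.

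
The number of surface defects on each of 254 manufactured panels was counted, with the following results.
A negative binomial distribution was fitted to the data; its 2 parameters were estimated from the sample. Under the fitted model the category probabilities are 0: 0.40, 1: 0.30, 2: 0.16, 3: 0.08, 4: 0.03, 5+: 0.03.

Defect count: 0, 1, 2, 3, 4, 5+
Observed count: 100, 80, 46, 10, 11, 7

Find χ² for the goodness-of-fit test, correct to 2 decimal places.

Expected counts E_i = n·p_i: 254×0.40 = 101.6, 254×0.30 = 76.2, 254×0.16 = 40.64, 254×0.08 = 20.32, 254×0.03 = 7.62, 254×0.03 = 7.62.
cat         O        E   (O−E)²/E
0         100    101.6      0.025
1          80     76.2      0.190
2          46    40.64      0.707
3          10    20.32      5.241
4          11     7.62      1.499
5+          7     7.62      0.050
Sum = 7.71

7.71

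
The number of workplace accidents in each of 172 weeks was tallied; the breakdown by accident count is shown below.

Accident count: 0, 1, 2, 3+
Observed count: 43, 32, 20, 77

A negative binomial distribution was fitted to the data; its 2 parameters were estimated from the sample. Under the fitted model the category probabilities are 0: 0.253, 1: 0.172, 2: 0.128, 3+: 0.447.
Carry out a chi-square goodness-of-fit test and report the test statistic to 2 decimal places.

Expected counts E_i = n·p_i: 172×0.253 = 43.516, 172×0.172 = 29.584, 172×0.128 = 22.016, 172×0.447 = 76.884.
0: (43 − 43.516)²/43.516 = 0.266256/43.516 = 0.006
1: (32 − 29.584)²/29.584 = 5.837056/29.584 = 0.197
2: (20 − 22.016)²/22.016 = 4.064256/22.016 = 0.185
3+: (77 − 76.884)²/76.884 = 0.013456/76.884 = 0.000
Sum = 0.39

0.39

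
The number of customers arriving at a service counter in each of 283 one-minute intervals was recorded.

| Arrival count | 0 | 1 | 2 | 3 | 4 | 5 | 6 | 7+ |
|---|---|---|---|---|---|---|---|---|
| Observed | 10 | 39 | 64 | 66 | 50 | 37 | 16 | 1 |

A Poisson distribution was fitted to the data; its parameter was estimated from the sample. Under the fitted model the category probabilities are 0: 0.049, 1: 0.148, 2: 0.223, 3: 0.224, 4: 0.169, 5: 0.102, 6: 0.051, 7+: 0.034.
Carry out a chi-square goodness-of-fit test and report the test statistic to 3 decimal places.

Expected counts E_i = n·p_i: 283×0.049 = 13.867, 283×0.148 = 41.884, 283×0.223 = 63.109, 283×0.224 = 63.392, 283×0.169 = 47.827, 283×0.102 = 28.866, 283×0.051 = 14.433, 283×0.034 = 9.622.
0: (10 − 13.867)²/13.867 = 14.953689/13.867 = 1.0784
1: (39 − 41.884)²/41.884 = 8.317456/41.884 = 0.1986
2: (64 − 63.109)²/63.109 = 0.793881/63.109 = 0.0126
3: (66 − 63.392)²/63.392 = 6.801664/63.392 = 0.1073
4: (50 − 47.827)²/47.827 = 4.721929/47.827 = 0.0987
5: (37 − 28.866)²/28.866 = 66.161956/28.866 = 2.2920
6: (16 − 14.433)²/14.433 = 2.455489/14.433 = 0.1701
7+: (1 − 9.622)²/9.622 = 74.338884/9.622 = 7.7259
Sum = 11.684

11.684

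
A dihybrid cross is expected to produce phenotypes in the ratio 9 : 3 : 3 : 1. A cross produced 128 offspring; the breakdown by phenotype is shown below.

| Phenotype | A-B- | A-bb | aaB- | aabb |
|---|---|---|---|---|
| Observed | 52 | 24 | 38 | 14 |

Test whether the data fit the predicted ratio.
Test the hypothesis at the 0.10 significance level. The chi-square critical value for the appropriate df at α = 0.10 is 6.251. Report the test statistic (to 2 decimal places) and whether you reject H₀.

18.22; reject

Ratio total = 16. Expected counts: 128×9/16 = 72, 128×3/16 = 24, 128×3/16 = 24, 128×1/16 = 8.
cat         O        E   (O−E)²/E
A-B-       52       72      5.556
A-bb       24       24      0.000
aaB-       38       24      8.167
aabb       14        8      4.500
Sum = 18.22
df = 3. Since 18.22 > 6.251, we reject H₀.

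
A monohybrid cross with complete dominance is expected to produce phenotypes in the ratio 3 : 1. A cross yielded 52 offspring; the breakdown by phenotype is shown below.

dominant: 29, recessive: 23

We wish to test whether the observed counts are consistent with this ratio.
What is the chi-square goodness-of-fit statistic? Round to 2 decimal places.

Ratio total = 4. Expected counts: 52×3/4 = 39, 52×1/4 = 13.
dominant: (29 − 39)²/39 = 100/39 = 2.564
recessive: (23 − 13)²/13 = 100/13 = 7.692
Sum = 10.26

10.26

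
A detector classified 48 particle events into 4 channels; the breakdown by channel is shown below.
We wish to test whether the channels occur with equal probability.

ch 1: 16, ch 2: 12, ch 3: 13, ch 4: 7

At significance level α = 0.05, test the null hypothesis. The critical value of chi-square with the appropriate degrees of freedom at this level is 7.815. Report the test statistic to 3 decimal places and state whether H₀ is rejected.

Expected count for each of the 4 categories: 48/4 = 12.
χ² = (16−12)²/12 + (12−12)²/12 + (13−12)²/12 + (7−12)²/12
   = 1.3333 + 0.0000 + 0.0833 + 2.0833
Sum = 3.500
df = 3. Since 3.500 < 7.815, we do not reject H₀.

3.500; do not reject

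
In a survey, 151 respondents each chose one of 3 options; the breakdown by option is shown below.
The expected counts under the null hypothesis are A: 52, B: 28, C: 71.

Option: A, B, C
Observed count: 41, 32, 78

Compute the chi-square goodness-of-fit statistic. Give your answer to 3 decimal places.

χ² = (41−52)²/52 + (32−28)²/28 + (78−71)²/71
   = 2.3269 + 0.5714 + 0.6901
Sum = 3.588

3.588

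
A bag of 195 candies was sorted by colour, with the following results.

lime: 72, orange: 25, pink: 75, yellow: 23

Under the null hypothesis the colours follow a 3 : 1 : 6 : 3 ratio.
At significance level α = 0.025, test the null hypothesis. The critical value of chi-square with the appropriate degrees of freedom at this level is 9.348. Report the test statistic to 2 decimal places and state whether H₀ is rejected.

Ratio total = 13. Expected counts: 195×3/13 = 45, 195×1/13 = 15, 195×6/13 = 90, 195×3/13 = 45.
χ² = (72−45)²/45 + (25−15)²/15 + (75−90)²/90 + (23−45)²/45
   = 16.200 + 6.667 + 2.500 + 10.756
Sum = 36.12
df = 3. Since 36.12 > 9.348, we reject H₀.

36.12; reject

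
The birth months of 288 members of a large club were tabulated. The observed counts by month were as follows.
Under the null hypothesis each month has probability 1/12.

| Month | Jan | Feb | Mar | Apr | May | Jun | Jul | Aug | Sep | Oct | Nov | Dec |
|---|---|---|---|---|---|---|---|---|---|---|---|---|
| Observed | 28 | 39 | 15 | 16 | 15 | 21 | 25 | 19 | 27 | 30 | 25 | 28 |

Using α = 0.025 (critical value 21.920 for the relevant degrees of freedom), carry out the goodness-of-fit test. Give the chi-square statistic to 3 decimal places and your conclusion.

Expected count for each of the 12 categories: 288/12 = 24.
χ² = (28−24)²/24 + (39−24)²/24 + (15−24)²/24 + (16−24)²/24 + (15−24)²/24 + (21−24)²/24 + (25−24)²/24 + (19−24)²/24 + (27−24)²/24 + (30−24)²/24 + (25−24)²/24 + (28−24)²/24
   = 0.6667 + 9.3750 + 3.3750 + 2.6667 + 3.3750 + 0.3750 + 0.0417 + 1.0417 + 0.3750 + 1.5000 + 0.0417 + 0.6667
Sum = 23.500
df = 11. Since 23.500 > 21.920, we reject H₀.

23.500; reject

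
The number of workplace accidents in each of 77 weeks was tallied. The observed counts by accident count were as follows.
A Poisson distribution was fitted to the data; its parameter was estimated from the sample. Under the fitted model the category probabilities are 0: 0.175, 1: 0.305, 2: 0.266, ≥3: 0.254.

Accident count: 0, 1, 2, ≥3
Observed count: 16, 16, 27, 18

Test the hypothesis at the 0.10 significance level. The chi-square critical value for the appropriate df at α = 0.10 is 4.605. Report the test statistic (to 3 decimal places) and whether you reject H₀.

Expected counts E_i = n·p_i: 77×0.175 = 13.475, 77×0.305 = 23.485, 77×0.266 = 20.482, 77×0.254 = 19.558.
cat         O        E   (O−E)²/E
0          16   13.475     0.4731
1          16   23.485     2.3856
2          27   20.482     2.0742
≥3         18   19.558     0.1241
Sum = 5.057
df = 2. Since 5.057 > 4.605, we reject H₀.

5.057; reject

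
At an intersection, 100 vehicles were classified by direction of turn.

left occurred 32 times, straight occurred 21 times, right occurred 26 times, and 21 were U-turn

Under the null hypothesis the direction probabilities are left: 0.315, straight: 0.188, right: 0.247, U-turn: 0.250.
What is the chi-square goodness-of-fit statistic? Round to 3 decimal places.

0.974

Expected counts E_i = n·p_i: 100×0.315 = 31.5, 100×0.188 = 18.8, 100×0.247 = 24.7, 100×0.250 = 25.
left: (32 − 31.5)²/31.5 = 0.25/31.5 = 0.0079
straight: (21 − 18.8)²/18.8 = 4.84/18.8 = 0.2574
right: (26 − 24.7)²/24.7 = 1.69/24.7 = 0.0684
U-turn: (21 − 25)²/25 = 16/25 = 0.6400
Sum = 0.974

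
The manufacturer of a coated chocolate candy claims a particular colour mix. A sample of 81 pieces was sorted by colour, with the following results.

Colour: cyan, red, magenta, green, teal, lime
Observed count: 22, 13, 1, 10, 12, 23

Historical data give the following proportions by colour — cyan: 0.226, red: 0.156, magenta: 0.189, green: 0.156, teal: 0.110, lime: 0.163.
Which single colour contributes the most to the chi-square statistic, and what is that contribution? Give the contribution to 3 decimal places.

magenta, 13.374

Expected counts E_i = n·p_i: 81×0.226 = 18.306, 81×0.156 = 12.636, 81×0.189 = 15.309, 81×0.156 = 12.636, 81×0.110 = 8.91, 81×0.163 = 13.203.
cat          O        E   (O−E)²/E
cyan        22   18.306     0.7454
red         13   12.636     0.0105
magenta      1   15.309    13.3743
green       10   12.636     0.5499
teal        12     8.91     1.0716
lime        23   13.203     7.2697
The largest term is for magenta: 13.374.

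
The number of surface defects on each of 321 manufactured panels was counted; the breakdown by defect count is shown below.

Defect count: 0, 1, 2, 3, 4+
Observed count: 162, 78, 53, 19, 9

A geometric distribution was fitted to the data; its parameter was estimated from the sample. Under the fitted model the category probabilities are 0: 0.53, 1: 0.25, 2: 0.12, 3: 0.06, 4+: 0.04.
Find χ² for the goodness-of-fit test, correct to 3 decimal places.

Expected counts E_i = n·p_i: 321×0.53 = 170.13, 321×0.25 = 80.25, 321×0.12 = 38.52, 321×0.06 = 19.26, 321×0.04 = 12.84.
cat         O        E   (O−E)²/E
0         162   170.13     0.3885
1          78    80.25     0.0631
2          53    38.52     5.4432
3          19    19.26     0.0035
4+          9    12.84     1.1484
Sum = 7.047

7.047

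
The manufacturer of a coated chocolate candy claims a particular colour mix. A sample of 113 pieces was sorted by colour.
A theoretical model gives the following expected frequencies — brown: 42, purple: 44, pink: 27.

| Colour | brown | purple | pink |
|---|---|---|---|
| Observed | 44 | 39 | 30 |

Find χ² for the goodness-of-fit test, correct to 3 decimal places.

0.997

χ² = (44−42)²/42 + (39−44)²/44 + (30−27)²/27
   = 0.0952 + 0.5682 + 0.3333
Sum = 0.997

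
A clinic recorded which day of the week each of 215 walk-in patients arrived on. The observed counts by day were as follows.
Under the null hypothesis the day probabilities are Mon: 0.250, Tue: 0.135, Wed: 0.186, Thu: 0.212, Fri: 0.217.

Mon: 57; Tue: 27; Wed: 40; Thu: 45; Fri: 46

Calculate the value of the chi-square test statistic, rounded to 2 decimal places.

Expected counts E_i = n·p_i: 215×0.250 = 53.75, 215×0.135 = 29.025, 215×0.186 = 39.99, 215×0.212 = 45.58, 215×0.217 = 46.655.
Mon: (57 − 53.75)²/53.75 = 10.5625/53.75 = 0.197
Tue: (27 − 29.025)²/29.025 = 4.100625/29.025 = 0.141
Wed: (40 − 39.99)²/39.99 = 0.0001/39.99 = 0.000
Thu: (45 − 45.58)²/45.58 = 0.3364/45.58 = 0.007
Fri: (46 − 46.655)²/46.655 = 0.429025/46.655 = 0.009
Sum = 0.35

0.35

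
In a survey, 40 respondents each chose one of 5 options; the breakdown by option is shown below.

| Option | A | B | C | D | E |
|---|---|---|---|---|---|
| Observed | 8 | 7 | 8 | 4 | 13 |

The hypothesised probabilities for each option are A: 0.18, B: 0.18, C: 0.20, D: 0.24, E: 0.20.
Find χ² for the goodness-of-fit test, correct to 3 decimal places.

6.486

Expected counts E_i = n·p_i: 40×0.18 = 7.2, 40×0.18 = 7.2, 40×0.20 = 8, 40×0.24 = 9.6, 40×0.20 = 8.
χ² = (8−7.2)²/7.2 + (7−7.2)²/7.2 + (8−8)²/8 + (4−9.6)²/9.6 + (13−8)²/8
   = 0.0889 + 0.0056 + 0.0000 + 3.2667 + 3.1250
Sum = 6.486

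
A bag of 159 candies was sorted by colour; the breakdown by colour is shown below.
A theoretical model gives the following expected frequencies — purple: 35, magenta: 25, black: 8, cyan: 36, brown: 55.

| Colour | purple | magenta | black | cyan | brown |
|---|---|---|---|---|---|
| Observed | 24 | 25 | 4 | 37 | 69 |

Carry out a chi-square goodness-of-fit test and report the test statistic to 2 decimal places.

9.05

χ² = (24−35)²/35 + (25−25)²/25 + (4−8)²/8 + (37−36)²/36 + (69−55)²/55
   = 3.457 + 0.000 + 2.000 + 0.028 + 3.564
Sum = 9.05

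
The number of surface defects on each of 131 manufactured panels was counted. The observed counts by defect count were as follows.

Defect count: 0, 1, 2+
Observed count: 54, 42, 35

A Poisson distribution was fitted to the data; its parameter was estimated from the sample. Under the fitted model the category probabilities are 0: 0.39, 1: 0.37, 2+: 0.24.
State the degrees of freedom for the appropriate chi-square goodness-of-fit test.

There are k = 3 categories and 1 parameter estimated from the data, so df = 3 − 1 − 1 = 1.

1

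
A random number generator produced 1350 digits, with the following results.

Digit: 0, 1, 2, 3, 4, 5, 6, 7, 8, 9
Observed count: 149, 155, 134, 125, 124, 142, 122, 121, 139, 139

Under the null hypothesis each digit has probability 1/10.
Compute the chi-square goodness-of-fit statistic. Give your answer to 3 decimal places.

Under H₀ each category has probability 1/10, so each expected count is 1350/10 = 135.
cat         O        E   (O−E)²/E
0         149      135     1.4519
1         155      135     2.9630
2         134      135     0.0074
3         125      135     0.7407
4         124      135     0.8963
5         142      135     0.3630
6         122      135     1.2519
7         121      135     1.4519
8         139      135     0.1185
9         139      135     0.1185
Sum = 9.363

9.363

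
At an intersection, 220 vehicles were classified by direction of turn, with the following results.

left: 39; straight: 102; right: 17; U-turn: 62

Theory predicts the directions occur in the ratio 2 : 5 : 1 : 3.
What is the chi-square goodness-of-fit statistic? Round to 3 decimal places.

0.582

Ratio total = 11. Expected counts: 220×2/11 = 40, 220×5/11 = 100, 220×1/11 = 20, 220×3/11 = 60.
χ² = (39−40)²/40 + (102−100)²/100 + (17−20)²/20 + (62−60)²/60
   = 0.0250 + 0.0400 + 0.4500 + 0.0667
Sum = 0.582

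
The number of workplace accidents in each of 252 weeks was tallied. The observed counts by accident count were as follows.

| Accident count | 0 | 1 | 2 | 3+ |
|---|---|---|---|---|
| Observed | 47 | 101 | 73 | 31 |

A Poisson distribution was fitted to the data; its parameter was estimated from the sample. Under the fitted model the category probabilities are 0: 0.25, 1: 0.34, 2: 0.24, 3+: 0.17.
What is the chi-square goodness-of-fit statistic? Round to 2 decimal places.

Expected counts E_i = n·p_i: 252×0.25 = 63, 252×0.34 = 85.68, 252×0.24 = 60.48, 252×0.17 = 42.84.
cat         O        E   (O−E)²/E
0          47       63      4.063
1         101    85.68      2.739
2          73    60.48      2.592
3+         31    42.84      3.272
Sum = 12.67

12.67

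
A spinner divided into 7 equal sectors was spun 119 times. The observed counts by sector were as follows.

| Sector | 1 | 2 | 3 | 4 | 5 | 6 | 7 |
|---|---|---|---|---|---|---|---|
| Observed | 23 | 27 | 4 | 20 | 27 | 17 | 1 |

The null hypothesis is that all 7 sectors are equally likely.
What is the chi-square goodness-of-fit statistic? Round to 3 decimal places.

39.412

Expected count for each of the 7 categories: 119/7 = 17.
1: (23 − 17)²/17 = 36/17 = 2.1176
2: (27 − 17)²/17 = 100/17 = 5.8824
3: (4 − 17)²/17 = 169/17 = 9.9412
4: (20 − 17)²/17 = 9/17 = 0.5294
5: (27 − 17)²/17 = 100/17 = 5.8824
6: (17 − 17)²/17 = 0/17 = 0.0000
7: (1 − 17)²/17 = 256/17 = 15.0588
Sum = 39.412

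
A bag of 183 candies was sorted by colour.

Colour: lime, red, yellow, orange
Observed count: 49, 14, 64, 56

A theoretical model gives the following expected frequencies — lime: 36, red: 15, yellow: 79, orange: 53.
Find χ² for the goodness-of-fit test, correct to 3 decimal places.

lime: (49 − 36)²/36 = 169/36 = 4.6944
red: (14 − 15)²/15 = 1/15 = 0.0667
yellow: (64 − 79)²/79 = 225/79 = 2.8481
orange: (56 − 53)²/53 = 9/53 = 0.1698
Sum = 7.779

7.779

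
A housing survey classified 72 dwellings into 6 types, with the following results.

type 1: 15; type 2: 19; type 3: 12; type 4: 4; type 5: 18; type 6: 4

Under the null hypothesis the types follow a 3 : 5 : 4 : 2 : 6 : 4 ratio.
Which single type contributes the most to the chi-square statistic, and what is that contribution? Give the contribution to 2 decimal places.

type 6, 5.33

Ratio total = 24. Expected counts: 72×3/24 = 9, 72×5/24 = 15, 72×4/24 = 12, 72×2/24 = 6, 72×6/24 = 18, 72×4/24 = 12.
cat         O        E   (O−E)²/E
type 1     15        9      4.000
type 2     19       15      1.067
type 3     12       12      0.000
type 4      4        6      0.667
type 5     18       18      0.000
type 6      4       12      5.333
The largest term is for type 6: 5.33.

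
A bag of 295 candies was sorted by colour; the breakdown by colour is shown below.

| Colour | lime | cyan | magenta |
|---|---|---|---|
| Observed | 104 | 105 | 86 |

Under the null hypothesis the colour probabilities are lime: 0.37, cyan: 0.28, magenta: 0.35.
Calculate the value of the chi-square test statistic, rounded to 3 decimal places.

9.200

Expected counts E_i = n·p_i: 295×0.37 = 109.15, 295×0.28 = 82.6, 295×0.35 = 103.25.
χ² = (104−109.15)²/109.15 + (105−82.6)²/82.6 + (86−103.25)²/103.25
   = 0.2430 + 6.0746 + 2.8820
Sum = 9.200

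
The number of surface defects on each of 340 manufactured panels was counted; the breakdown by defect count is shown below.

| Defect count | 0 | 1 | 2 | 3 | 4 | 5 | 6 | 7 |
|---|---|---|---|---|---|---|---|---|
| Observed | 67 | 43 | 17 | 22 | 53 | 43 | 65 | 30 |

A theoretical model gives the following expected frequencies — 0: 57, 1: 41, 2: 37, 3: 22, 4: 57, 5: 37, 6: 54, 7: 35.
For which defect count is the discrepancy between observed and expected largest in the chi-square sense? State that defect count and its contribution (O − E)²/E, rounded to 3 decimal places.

2, 10.811

cat         O        E   (O−E)²/E
0          67       57     1.7544
1          43       41     0.0976
2          17       37    10.8108
3          22       22     0.0000
4          53       57     0.2807
5          43       37     0.9730
6          65       54     2.2407
7          30       35     0.7143
The largest term is for 2: 10.811.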